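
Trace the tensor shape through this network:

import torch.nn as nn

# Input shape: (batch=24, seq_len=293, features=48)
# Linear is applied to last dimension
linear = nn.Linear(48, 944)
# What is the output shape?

Input shape: (24, 293, 48)
Output shape: (24, 293, 944)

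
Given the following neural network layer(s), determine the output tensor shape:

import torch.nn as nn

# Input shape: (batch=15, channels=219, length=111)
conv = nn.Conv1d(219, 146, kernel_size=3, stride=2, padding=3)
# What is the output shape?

Input shape: (15, 219, 111)
Output shape: (15, 146, 58)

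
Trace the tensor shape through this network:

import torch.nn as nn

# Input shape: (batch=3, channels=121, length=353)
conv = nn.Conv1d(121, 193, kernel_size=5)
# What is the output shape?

Input shape: (3, 121, 353)
Output shape: (3, 193, 349)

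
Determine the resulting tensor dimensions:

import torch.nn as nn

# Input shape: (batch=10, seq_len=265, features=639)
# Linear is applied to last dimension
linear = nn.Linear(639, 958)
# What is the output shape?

Input shape: (10, 265, 639)
Output shape: (10, 265, 958)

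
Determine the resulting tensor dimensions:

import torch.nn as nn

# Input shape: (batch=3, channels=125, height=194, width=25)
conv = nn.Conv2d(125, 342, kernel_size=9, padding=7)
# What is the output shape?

Input shape: (3, 125, 194, 25)
Output shape: (3, 342, 200, 31)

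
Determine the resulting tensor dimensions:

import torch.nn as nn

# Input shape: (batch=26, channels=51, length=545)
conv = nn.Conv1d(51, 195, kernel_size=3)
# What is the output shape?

Input shape: (26, 51, 545)
Output shape: (26, 195, 543)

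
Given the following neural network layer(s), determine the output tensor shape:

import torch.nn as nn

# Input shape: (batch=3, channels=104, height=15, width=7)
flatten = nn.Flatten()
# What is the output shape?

Input shape: (3, 104, 15, 7)
Output shape: (3, 10920)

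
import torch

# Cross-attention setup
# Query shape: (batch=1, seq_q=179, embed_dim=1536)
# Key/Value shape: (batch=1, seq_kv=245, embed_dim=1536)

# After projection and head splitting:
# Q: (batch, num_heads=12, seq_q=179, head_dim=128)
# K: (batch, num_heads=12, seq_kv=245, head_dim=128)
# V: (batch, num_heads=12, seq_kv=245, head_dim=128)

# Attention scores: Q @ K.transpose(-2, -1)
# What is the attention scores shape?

Input shape: (1, 179, 1536)
Output shape: (1, 12, 179, 245)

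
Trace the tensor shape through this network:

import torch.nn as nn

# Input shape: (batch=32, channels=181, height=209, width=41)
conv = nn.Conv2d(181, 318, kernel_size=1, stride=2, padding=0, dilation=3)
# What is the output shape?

Input shape: (32, 181, 209, 41)
Output shape: (32, 318, 105, 21)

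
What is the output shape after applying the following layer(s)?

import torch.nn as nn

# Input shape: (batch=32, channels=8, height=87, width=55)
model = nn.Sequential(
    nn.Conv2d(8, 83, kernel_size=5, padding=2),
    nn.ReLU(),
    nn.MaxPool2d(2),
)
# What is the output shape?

Input shape: (32, 8, 87, 55)
  -> after Conv2d: (32, 83, 87, 55)
  -> after ReLU: (32, 83, 87, 55)
Output shape: (32, 83, 43, 27)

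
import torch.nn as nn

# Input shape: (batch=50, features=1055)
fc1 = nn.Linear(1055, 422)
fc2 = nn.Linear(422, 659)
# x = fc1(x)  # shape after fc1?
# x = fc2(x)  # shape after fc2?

Input shape: (50, 1055)
  -> after fc1: (50, 422)
Output shape: (50, 659)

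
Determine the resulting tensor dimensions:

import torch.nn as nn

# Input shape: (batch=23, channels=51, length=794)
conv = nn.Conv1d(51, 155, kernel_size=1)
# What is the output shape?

Input shape: (23, 51, 794)
Output shape: (23, 155, 794)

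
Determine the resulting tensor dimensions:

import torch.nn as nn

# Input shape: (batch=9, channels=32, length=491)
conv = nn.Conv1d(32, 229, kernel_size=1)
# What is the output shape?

Input shape: (9, 32, 491)
Output shape: (9, 229, 491)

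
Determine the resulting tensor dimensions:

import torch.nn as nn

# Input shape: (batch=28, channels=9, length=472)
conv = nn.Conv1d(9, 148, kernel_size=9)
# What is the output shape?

Input shape: (28, 9, 472)
Output shape: (28, 148, 464)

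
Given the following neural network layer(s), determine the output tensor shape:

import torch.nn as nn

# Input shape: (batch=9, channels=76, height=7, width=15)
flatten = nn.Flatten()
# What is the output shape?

Input shape: (9, 76, 7, 15)
Output shape: (9, 7980)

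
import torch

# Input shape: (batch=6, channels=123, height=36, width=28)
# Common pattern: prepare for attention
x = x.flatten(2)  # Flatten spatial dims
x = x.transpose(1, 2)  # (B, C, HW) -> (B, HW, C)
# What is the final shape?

Input shape: (6, 123, 36, 28)
  -> after flatten(2): (6, 123, 1008)
Output shape: (6, 1008, 123)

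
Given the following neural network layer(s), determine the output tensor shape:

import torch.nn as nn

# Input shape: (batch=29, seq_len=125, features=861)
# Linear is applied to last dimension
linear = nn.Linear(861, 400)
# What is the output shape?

Input shape: (29, 125, 861)
Output shape: (29, 125, 400)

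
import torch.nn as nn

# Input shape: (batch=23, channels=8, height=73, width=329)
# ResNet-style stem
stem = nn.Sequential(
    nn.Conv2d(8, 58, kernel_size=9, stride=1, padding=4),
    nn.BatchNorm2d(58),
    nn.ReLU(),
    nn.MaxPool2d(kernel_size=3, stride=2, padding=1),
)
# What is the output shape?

Input shape: (23, 8, 73, 329)
  -> after Conv2d 9x9 stride=1: (23, 58, 73, 329)
Output shape: (23, 58, 37, 165)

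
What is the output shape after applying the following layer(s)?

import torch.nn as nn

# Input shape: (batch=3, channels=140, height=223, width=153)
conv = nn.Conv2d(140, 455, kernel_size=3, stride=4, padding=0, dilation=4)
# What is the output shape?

Input shape: (3, 140, 223, 153)
Output shape: (3, 455, 54, 37)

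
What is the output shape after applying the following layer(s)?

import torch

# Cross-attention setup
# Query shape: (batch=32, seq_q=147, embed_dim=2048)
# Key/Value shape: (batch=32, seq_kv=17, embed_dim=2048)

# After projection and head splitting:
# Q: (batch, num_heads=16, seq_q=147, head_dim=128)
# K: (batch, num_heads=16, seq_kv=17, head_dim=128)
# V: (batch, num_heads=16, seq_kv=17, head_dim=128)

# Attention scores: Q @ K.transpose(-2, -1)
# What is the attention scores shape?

Input shape: (32, 147, 2048)
Output shape: (32, 16, 147, 17)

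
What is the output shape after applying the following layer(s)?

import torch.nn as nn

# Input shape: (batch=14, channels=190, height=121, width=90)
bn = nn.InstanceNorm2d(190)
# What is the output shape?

Input shape: (14, 190, 121, 90)
Output shape: (14, 190, 121, 90)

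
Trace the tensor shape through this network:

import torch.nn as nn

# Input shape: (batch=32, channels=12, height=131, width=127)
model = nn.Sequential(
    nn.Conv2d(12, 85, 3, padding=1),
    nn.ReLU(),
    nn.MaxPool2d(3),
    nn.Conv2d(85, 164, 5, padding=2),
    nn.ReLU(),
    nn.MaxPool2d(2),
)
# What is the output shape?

Input shape: (32, 12, 131, 127)
  -> after first Conv2d: (32, 85, 131, 127)
  -> after first MaxPool2d: (32, 85, 43, 42)
  -> after second Conv2d: (32, 164, 43, 42)
Output shape: (32, 164, 21, 21)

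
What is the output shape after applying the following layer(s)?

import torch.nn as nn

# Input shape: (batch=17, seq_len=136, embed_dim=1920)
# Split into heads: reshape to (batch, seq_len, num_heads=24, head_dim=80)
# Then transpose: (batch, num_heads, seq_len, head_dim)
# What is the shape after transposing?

Input shape: (17, 136, 1920)
  -> after reshape: (17, 136, 24, 80)
Output shape: (17, 24, 136, 80)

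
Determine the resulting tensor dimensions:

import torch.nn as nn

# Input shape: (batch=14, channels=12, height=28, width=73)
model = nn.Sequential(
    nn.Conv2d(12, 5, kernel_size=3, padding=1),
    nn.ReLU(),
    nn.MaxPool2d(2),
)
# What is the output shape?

Input shape: (14, 12, 28, 73)
  -> after Conv2d: (14, 5, 28, 73)
  -> after ReLU: (14, 5, 28, 73)
Output shape: (14, 5, 14, 36)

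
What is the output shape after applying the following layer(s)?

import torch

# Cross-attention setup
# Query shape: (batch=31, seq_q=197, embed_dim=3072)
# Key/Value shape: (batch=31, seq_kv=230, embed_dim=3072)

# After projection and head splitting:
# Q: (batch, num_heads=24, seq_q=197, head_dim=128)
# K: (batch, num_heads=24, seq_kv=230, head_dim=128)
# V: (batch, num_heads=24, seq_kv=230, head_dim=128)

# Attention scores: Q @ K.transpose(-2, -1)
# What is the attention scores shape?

Input shape: (31, 197, 3072)
Output shape: (31, 24, 197, 230)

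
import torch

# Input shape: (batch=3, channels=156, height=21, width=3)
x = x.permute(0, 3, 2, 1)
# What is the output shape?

Input shape: (3, 156, 21, 3)
Output shape: (3, 3, 21, 156)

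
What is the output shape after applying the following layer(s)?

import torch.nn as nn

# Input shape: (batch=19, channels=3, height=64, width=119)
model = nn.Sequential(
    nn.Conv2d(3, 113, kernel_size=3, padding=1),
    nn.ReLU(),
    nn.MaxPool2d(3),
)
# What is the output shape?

Input shape: (19, 3, 64, 119)
  -> after Conv2d: (19, 113, 64, 119)
  -> after ReLU: (19, 113, 64, 119)
Output shape: (19, 113, 21, 39)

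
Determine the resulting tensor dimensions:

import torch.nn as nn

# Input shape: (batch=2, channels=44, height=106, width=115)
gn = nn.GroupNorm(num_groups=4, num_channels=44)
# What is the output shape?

Input shape: (2, 44, 106, 115)
Output shape: (2, 44, 106, 115)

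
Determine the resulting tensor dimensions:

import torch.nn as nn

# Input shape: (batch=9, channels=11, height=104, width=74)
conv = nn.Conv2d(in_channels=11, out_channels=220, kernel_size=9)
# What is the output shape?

Input shape: (9, 11, 104, 74)
Output shape: (9, 220, 96, 66)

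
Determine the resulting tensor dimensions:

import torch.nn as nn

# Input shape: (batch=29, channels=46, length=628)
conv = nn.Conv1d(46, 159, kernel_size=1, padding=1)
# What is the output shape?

Input shape: (29, 46, 628)
Output shape: (29, 159, 630)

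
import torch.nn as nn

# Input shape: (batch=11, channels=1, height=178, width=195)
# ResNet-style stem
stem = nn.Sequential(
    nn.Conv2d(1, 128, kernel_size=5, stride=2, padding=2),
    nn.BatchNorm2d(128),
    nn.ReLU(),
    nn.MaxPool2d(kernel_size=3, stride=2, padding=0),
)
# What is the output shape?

Input shape: (11, 1, 178, 195)
  -> after Conv2d 5x5 stride=2: (11, 128, 89, 98)
Output shape: (11, 128, 44, 48)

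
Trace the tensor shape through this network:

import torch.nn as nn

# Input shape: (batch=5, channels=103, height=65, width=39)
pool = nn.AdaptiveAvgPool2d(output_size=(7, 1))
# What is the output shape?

Input shape: (5, 103, 65, 39)
Output shape: (5, 103, 7, 1)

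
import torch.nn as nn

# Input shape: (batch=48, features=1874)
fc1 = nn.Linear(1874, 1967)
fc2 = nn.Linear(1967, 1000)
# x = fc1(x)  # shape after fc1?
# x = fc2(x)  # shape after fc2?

Input shape: (48, 1874)
  -> after fc1: (48, 1967)
Output shape: (48, 1000)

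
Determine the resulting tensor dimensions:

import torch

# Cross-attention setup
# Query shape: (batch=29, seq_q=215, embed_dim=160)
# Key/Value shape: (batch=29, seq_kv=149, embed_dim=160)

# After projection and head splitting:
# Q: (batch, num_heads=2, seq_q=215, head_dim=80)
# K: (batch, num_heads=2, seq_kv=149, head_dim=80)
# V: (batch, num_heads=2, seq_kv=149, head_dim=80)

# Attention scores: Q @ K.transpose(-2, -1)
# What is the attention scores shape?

Input shape: (29, 215, 160)
Output shape: (29, 2, 215, 149)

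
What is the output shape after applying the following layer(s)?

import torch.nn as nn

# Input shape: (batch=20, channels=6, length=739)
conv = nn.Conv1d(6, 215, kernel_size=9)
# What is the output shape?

Input shape: (20, 6, 739)
Output shape: (20, 215, 731)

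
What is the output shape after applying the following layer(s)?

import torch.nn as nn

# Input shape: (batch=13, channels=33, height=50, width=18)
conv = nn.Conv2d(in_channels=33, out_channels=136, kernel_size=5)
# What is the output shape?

Input shape: (13, 33, 50, 18)
Output shape: (13, 136, 46, 14)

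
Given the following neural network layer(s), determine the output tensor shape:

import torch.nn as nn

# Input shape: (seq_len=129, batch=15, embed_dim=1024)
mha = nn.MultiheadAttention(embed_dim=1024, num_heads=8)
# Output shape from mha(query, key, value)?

Input shape: (129, 15, 1024)
Output shape: (129, 15, 1024)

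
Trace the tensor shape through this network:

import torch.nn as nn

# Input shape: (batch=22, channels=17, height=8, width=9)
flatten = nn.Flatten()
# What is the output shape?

Input shape: (22, 17, 8, 9)
Output shape: (22, 1224)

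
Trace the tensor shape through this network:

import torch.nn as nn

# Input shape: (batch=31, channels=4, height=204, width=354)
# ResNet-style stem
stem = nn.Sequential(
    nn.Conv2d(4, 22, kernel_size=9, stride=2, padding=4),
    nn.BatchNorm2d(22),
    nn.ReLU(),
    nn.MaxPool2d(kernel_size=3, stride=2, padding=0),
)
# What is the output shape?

Input shape: (31, 4, 204, 354)
  -> after Conv2d 9x9 stride=2: (31, 22, 102, 177)
Output shape: (31, 22, 50, 88)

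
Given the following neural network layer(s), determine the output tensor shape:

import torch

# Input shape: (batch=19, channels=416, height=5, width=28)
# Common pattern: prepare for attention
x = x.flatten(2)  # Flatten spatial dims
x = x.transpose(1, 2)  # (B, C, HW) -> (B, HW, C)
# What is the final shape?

Input shape: (19, 416, 5, 28)
  -> after flatten(2): (19, 416, 140)
Output shape: (19, 140, 416)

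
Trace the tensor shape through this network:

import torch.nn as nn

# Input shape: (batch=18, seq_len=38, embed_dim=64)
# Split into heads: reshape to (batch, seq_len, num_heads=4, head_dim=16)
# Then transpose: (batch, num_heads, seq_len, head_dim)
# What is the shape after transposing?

Input shape: (18, 38, 64)
  -> after reshape: (18, 38, 4, 16)
Output shape: (18, 4, 38, 16)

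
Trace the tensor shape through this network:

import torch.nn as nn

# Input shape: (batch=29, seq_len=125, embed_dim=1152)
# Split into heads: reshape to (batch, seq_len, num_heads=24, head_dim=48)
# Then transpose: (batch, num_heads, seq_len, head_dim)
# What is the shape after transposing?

Input shape: (29, 125, 1152)
  -> after reshape: (29, 125, 24, 48)
Output shape: (29, 24, 125, 48)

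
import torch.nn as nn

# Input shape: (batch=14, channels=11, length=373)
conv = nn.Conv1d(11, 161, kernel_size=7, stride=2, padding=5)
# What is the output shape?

Input shape: (14, 11, 373)
Output shape: (14, 161, 189)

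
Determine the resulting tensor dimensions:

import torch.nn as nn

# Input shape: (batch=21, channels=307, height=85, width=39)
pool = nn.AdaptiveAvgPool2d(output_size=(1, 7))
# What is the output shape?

Input shape: (21, 307, 85, 39)
Output shape: (21, 307, 1, 7)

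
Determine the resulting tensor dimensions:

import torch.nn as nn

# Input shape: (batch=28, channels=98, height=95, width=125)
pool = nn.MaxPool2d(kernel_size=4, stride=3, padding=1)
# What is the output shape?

Input shape: (28, 98, 95, 125)
Output shape: (28, 98, 32, 42)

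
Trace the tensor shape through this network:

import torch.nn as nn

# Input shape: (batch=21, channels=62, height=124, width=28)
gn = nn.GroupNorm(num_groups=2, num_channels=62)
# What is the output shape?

Input shape: (21, 62, 124, 28)
Output shape: (21, 62, 124, 28)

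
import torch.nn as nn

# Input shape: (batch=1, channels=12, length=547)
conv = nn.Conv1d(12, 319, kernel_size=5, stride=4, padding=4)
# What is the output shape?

Input shape: (1, 12, 547)
Output shape: (1, 319, 138)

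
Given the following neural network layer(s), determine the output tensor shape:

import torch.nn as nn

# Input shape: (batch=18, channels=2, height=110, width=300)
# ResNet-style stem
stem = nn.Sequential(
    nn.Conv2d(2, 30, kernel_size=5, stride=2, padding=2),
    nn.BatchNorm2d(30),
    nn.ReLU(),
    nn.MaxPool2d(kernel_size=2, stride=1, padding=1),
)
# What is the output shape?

Input shape: (18, 2, 110, 300)
  -> after Conv2d 5x5 stride=2: (18, 30, 55, 150)
Output shape: (18, 30, 56, 151)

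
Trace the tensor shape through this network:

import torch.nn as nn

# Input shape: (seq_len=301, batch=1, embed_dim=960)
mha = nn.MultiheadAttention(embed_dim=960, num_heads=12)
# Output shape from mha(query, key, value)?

Input shape: (301, 1, 960)
Output shape: (301, 1, 960)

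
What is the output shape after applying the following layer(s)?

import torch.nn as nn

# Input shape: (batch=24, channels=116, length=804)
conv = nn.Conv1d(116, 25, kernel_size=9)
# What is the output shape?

Input shape: (24, 116, 804)
Output shape: (24, 25, 796)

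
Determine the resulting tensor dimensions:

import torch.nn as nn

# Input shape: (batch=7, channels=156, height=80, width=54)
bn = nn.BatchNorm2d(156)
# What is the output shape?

Input shape: (7, 156, 80, 54)
Output shape: (7, 156, 80, 54)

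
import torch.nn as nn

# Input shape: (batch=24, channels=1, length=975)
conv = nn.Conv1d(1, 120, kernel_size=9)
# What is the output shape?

Input shape: (24, 1, 975)
Output shape: (24, 120, 967)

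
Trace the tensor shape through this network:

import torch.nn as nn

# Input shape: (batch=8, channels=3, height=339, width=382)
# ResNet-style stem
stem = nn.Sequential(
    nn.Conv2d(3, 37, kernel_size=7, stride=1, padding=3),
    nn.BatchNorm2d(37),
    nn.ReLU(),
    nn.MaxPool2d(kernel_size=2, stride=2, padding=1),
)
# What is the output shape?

Input shape: (8, 3, 339, 382)
  -> after Conv2d 7x7 stride=1: (8, 37, 339, 382)
Output shape: (8, 37, 170, 192)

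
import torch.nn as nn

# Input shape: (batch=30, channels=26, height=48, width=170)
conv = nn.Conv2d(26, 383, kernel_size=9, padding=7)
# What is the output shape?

Input shape: (30, 26, 48, 170)
Output shape: (30, 383, 54, 176)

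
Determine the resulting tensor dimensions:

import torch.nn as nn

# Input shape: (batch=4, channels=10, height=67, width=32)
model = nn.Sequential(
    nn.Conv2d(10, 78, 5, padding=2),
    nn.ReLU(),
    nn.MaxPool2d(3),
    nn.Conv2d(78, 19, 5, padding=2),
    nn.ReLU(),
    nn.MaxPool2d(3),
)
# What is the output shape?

Input shape: (4, 10, 67, 32)
  -> after first Conv2d: (4, 78, 67, 32)
  -> after first MaxPool2d: (4, 78, 22, 10)
  -> after second Conv2d: (4, 19, 22, 10)
Output shape: (4, 19, 7, 3)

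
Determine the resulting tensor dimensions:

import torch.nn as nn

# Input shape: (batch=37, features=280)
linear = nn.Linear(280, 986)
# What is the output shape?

Input shape: (37, 280)
Output shape: (37, 986)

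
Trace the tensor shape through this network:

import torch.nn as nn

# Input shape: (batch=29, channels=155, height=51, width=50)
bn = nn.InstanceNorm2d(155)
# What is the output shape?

Input shape: (29, 155, 51, 50)
Output shape: (29, 155, 51, 50)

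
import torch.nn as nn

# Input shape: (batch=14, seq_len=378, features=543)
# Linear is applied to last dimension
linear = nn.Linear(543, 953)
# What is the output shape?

Input shape: (14, 378, 543)
Output shape: (14, 378, 953)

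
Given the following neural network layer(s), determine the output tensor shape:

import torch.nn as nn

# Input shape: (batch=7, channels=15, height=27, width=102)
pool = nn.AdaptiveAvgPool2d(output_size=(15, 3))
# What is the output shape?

Input shape: (7, 15, 27, 102)
Output shape: (7, 15, 15, 3)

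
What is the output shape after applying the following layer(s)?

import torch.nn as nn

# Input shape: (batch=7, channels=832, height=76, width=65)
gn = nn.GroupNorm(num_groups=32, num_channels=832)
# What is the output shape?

Input shape: (7, 832, 76, 65)
Output shape: (7, 832, 76, 65)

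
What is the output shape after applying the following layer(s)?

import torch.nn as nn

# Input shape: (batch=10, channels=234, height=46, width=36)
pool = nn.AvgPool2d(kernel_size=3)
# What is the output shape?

Input shape: (10, 234, 46, 36)
Output shape: (10, 234, 15, 12)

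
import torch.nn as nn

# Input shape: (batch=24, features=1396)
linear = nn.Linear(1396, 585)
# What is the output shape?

Input shape: (24, 1396)
Output shape: (24, 585)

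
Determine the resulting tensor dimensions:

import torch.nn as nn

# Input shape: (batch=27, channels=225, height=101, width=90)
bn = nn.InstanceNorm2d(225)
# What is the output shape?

Input shape: (27, 225, 101, 90)
Output shape: (27, 225, 101, 90)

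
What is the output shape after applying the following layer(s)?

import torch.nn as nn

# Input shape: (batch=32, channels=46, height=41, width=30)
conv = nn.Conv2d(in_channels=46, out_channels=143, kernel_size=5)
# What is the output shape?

Input shape: (32, 46, 41, 30)
Output shape: (32, 143, 37, 26)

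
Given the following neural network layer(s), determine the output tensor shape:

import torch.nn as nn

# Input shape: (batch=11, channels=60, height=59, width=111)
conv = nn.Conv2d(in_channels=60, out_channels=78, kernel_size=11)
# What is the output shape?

Input shape: (11, 60, 59, 111)
Output shape: (11, 78, 49, 101)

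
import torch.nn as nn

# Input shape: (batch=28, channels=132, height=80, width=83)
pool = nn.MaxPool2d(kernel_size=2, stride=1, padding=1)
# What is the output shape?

Input shape: (28, 132, 80, 83)
Output shape: (28, 132, 81, 84)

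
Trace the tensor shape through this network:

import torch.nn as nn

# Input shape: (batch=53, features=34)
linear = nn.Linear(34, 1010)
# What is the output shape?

Input shape: (53, 34)
Output shape: (53, 1010)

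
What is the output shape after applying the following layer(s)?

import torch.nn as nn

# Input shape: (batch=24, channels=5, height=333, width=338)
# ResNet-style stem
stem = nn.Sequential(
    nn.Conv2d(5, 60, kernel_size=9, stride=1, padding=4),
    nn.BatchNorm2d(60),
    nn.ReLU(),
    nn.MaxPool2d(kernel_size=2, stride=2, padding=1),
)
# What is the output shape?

Input shape: (24, 5, 333, 338)
  -> after Conv2d 9x9 stride=1: (24, 60, 333, 338)
Output shape: (24, 60, 167, 170)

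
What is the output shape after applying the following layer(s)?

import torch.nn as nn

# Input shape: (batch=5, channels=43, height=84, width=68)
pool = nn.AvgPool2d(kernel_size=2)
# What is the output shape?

Input shape: (5, 43, 84, 68)
Output shape: (5, 43, 42, 34)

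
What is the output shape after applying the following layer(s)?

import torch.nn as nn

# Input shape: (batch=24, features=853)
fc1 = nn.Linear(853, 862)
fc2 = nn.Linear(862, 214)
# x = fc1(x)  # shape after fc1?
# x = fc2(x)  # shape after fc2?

Input shape: (24, 853)
  -> after fc1: (24, 862)
Output shape: (24, 214)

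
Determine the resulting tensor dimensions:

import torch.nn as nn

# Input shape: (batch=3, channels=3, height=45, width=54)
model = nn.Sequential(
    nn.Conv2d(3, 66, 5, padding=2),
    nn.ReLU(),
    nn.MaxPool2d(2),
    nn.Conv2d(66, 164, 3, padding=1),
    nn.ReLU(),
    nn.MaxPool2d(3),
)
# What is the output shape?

Input shape: (3, 3, 45, 54)
  -> after first Conv2d: (3, 66, 45, 54)
  -> after first MaxPool2d: (3, 66, 22, 27)
  -> after second Conv2d: (3, 164, 22, 27)
Output shape: (3, 164, 7, 9)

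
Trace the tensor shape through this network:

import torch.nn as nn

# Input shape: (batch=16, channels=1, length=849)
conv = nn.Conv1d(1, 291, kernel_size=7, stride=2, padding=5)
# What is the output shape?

Input shape: (16, 1, 849)
Output shape: (16, 291, 427)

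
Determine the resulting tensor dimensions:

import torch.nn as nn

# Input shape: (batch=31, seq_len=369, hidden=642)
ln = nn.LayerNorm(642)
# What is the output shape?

Input shape: (31, 369, 642)
Output shape: (31, 369, 642)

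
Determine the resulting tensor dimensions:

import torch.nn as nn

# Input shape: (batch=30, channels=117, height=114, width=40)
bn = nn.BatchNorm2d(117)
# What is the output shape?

Input shape: (30, 117, 114, 40)
Output shape: (30, 117, 114, 40)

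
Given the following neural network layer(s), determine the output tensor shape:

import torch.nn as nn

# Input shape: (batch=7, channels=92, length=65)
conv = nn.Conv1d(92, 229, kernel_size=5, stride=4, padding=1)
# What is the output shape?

Input shape: (7, 92, 65)
Output shape: (7, 229, 16)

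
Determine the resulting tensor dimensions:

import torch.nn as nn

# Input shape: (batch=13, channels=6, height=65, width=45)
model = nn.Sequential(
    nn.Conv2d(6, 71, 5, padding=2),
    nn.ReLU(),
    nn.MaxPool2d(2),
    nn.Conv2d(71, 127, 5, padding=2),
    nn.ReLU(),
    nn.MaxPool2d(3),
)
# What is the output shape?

Input shape: (13, 6, 65, 45)
  -> after first Conv2d: (13, 71, 65, 45)
  -> after first MaxPool2d: (13, 71, 32, 22)
  -> after second Conv2d: (13, 127, 32, 22)
Output shape: (13, 127, 10, 7)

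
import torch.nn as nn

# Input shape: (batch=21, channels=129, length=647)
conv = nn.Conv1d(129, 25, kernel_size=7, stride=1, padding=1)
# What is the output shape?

Input shape: (21, 129, 647)
Output shape: (21, 25, 643)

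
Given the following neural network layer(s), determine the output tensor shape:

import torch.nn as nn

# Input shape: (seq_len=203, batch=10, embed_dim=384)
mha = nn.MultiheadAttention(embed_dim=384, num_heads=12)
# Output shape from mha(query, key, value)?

Input shape: (203, 10, 384)
Output shape: (203, 10, 384)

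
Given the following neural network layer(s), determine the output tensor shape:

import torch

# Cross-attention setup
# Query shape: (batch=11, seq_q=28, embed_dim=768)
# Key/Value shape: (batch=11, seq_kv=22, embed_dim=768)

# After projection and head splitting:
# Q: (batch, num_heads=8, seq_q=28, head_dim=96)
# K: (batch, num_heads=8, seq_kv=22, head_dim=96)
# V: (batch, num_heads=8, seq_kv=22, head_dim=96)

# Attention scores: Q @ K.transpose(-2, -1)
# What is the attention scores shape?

Input shape: (11, 28, 768)
Output shape: (11, 8, 28, 22)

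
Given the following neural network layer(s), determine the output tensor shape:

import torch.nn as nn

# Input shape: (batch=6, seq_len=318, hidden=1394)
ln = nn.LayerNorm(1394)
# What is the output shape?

Input shape: (6, 318, 1394)
Output shape: (6, 318, 1394)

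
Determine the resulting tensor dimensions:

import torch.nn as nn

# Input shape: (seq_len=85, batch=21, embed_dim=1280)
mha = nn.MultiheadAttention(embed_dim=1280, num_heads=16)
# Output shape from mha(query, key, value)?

Input shape: (85, 21, 1280)
Output shape: (85, 21, 1280)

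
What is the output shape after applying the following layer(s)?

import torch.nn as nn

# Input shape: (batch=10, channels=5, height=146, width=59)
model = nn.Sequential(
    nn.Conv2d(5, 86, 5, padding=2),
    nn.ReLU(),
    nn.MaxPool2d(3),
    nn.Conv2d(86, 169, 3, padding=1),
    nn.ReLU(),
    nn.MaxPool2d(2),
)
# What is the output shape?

Input shape: (10, 5, 146, 59)
  -> after first Conv2d: (10, 86, 146, 59)
  -> after first MaxPool2d: (10, 86, 48, 19)
  -> after second Conv2d: (10, 169, 48, 19)
Output shape: (10, 169, 24, 9)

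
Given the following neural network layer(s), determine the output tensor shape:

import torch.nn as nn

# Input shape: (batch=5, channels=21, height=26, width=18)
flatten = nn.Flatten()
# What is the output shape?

Input shape: (5, 21, 26, 18)
Output shape: (5, 9828)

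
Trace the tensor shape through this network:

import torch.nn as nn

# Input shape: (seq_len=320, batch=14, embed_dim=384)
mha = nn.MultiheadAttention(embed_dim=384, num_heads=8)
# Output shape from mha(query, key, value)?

Input shape: (320, 14, 384)
Output shape: (320, 14, 384)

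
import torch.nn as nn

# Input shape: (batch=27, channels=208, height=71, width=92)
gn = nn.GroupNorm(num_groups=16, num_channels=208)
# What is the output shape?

Input shape: (27, 208, 71, 92)
Output shape: (27, 208, 71, 92)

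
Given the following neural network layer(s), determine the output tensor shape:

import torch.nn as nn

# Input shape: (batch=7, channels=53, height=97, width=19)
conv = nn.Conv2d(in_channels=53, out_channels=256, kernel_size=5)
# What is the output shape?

Input shape: (7, 53, 97, 19)
Output shape: (7, 256, 93, 15)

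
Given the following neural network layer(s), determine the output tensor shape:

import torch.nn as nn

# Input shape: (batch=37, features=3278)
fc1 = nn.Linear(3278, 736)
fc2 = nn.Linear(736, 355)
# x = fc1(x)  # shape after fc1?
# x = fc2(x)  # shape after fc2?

Input shape: (37, 3278)
  -> after fc1: (37, 736)
Output shape: (37, 355)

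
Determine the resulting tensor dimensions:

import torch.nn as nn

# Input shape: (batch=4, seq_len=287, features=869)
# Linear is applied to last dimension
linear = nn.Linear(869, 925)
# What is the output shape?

Input shape: (4, 287, 869)
Output shape: (4, 287, 925)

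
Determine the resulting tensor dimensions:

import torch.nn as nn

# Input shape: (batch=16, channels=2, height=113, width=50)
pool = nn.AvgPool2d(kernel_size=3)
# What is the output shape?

Input shape: (16, 2, 113, 50)
Output shape: (16, 2, 37, 16)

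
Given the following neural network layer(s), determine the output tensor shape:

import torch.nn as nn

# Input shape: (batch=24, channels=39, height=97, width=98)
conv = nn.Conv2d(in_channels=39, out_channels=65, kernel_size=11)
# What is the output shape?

Input shape: (24, 39, 97, 98)
Output shape: (24, 65, 87, 88)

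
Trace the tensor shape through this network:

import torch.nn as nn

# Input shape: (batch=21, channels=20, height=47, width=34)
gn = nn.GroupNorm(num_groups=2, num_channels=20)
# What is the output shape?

Input shape: (21, 20, 47, 34)
Output shape: (21, 20, 47, 34)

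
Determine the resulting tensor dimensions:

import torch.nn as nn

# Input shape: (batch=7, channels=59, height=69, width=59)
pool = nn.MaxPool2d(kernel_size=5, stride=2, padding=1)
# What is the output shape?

Input shape: (7, 59, 69, 59)
Output shape: (7, 59, 34, 29)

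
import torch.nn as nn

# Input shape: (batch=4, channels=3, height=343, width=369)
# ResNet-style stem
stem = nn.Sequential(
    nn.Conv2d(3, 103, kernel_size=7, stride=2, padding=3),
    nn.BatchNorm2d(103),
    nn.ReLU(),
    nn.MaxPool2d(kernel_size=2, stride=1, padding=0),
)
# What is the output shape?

Input shape: (4, 3, 343, 369)
  -> after Conv2d 7x7 stride=2: (4, 103, 172, 185)
Output shape: (4, 103, 171, 184)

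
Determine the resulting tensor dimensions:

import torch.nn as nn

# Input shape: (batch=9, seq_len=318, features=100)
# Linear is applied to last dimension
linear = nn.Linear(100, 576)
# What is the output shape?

Input shape: (9, 318, 100)
Output shape: (9, 318, 576)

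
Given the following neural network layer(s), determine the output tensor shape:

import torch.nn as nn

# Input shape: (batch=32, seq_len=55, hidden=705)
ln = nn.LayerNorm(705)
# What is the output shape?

Input shape: (32, 55, 705)
Output shape: (32, 55, 705)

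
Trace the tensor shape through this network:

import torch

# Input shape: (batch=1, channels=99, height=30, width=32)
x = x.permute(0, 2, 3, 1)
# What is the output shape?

Input shape: (1, 99, 30, 32)
Output shape: (1, 30, 32, 99)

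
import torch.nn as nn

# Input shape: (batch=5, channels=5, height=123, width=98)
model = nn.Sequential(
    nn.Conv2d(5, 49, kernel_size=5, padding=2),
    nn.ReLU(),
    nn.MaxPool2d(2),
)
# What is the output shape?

Input shape: (5, 5, 123, 98)
  -> after Conv2d: (5, 49, 123, 98)
  -> after ReLU: (5, 49, 123, 98)
Output shape: (5, 49, 61, 49)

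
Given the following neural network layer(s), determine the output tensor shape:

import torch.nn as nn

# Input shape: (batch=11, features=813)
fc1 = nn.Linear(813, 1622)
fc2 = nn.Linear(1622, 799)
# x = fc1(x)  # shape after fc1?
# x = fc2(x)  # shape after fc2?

Input shape: (11, 813)
  -> after fc1: (11, 1622)
Output shape: (11, 799)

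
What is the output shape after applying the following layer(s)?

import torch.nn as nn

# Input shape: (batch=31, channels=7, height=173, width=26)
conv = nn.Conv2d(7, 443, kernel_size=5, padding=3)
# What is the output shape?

Input shape: (31, 7, 173, 26)
Output shape: (31, 443, 175, 28)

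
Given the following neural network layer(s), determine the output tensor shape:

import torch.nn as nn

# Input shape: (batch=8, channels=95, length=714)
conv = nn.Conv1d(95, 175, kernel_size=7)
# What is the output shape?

Input shape: (8, 95, 714)
Output shape: (8, 175, 708)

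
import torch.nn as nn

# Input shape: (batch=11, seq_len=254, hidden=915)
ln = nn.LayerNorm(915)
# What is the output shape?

Input shape: (11, 254, 915)
Output shape: (11, 254, 915)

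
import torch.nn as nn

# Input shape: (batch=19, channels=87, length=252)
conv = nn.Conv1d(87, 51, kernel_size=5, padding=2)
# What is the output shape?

Input shape: (19, 87, 252)
Output shape: (19, 51, 252)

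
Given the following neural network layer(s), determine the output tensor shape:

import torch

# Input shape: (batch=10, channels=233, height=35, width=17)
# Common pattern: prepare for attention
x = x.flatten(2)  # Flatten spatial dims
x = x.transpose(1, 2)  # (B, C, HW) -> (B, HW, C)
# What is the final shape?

Input shape: (10, 233, 35, 17)
  -> after flatten(2): (10, 233, 595)
Output shape: (10, 595, 233)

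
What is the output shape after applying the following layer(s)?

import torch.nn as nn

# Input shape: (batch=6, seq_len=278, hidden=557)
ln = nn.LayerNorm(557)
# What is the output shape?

Input shape: (6, 278, 557)
Output shape: (6, 278, 557)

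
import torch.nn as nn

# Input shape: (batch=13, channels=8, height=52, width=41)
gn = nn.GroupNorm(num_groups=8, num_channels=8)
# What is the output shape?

Input shape: (13, 8, 52, 41)
Output shape: (13, 8, 52, 41)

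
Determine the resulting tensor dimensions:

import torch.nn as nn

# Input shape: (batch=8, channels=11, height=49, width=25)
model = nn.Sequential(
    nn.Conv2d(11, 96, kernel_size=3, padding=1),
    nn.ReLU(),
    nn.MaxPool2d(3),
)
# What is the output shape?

Input shape: (8, 11, 49, 25)
  -> after Conv2d: (8, 96, 49, 25)
  -> after ReLU: (8, 96, 49, 25)
Output shape: (8, 96, 16, 8)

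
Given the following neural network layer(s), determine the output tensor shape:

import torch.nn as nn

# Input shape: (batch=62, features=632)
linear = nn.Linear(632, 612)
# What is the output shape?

Input shape: (62, 632)
Output shape: (62, 612)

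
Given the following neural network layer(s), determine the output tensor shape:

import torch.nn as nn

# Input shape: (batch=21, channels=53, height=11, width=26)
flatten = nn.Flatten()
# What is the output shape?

Input shape: (21, 53, 11, 26)
Output shape: (21, 15158)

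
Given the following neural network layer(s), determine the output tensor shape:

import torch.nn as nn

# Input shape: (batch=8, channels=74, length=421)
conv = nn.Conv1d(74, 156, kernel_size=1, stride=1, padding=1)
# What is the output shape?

Input shape: (8, 74, 421)
Output shape: (8, 156, 423)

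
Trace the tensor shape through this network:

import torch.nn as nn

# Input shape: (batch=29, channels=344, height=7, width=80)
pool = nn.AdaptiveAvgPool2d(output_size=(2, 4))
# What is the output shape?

Input shape: (29, 344, 7, 80)
Output shape: (29, 344, 2, 4)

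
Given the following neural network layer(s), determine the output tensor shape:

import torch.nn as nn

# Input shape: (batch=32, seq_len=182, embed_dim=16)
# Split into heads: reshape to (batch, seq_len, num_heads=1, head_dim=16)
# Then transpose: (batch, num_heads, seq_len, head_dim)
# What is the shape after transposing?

Input shape: (32, 182, 16)
  -> after reshape: (32, 182, 1, 16)
Output shape: (32, 1, 182, 16)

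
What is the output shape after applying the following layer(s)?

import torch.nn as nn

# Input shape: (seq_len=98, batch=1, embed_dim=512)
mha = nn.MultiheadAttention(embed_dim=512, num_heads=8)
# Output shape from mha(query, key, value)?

Input shape: (98, 1, 512)
Output shape: (98, 1, 512)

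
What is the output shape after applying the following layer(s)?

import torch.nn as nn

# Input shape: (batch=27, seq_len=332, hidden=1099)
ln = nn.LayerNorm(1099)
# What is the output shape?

Input shape: (27, 332, 1099)
Output shape: (27, 332, 1099)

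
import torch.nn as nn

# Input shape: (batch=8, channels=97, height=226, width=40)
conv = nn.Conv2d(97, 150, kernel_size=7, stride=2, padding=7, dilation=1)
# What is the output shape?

Input shape: (8, 97, 226, 40)
Output shape: (8, 150, 117, 24)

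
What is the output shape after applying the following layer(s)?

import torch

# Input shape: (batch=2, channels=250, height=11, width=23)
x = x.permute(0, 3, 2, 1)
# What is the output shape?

Input shape: (2, 250, 11, 23)
Output shape: (2, 23, 11, 250)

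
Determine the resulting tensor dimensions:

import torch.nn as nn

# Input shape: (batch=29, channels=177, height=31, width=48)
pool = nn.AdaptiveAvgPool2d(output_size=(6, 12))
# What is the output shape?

Input shape: (29, 177, 31, 48)
Output shape: (29, 177, 6, 12)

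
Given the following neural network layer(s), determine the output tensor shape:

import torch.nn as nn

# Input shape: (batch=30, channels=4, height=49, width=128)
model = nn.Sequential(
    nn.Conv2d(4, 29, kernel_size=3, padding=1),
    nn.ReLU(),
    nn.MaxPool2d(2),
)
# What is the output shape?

Input shape: (30, 4, 49, 128)
  -> after Conv2d: (30, 29, 49, 128)
  -> after ReLU: (30, 29, 49, 128)
Output shape: (30, 29, 24, 64)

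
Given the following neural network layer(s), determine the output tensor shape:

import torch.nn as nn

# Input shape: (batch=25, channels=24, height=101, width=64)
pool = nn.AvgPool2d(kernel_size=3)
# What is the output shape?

Input shape: (25, 24, 101, 64)
Output shape: (25, 24, 33, 21)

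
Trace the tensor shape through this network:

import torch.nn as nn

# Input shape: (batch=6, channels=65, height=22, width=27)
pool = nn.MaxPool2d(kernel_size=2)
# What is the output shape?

Input shape: (6, 65, 22, 27)
Output shape: (6, 65, 11, 13)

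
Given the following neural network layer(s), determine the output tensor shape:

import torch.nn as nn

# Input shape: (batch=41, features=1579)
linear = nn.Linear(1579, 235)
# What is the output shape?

Input shape: (41, 1579)
Output shape: (41, 235)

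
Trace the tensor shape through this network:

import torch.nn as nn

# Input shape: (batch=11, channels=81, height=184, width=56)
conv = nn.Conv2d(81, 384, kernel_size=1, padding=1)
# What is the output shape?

Input shape: (11, 81, 184, 56)
Output shape: (11, 384, 186, 58)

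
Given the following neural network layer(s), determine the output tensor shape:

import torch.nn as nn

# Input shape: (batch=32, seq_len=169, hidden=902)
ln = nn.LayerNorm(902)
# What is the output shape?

Input shape: (32, 169, 902)
Output shape: (32, 169, 902)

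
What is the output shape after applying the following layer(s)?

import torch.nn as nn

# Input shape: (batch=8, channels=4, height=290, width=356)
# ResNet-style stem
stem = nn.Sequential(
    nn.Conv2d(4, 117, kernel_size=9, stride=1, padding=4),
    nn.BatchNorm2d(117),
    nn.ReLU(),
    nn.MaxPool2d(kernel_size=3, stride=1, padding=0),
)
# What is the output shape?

Input shape: (8, 4, 290, 356)
  -> after Conv2d 9x9 stride=1: (8, 117, 290, 356)
Output shape: (8, 117, 288, 354)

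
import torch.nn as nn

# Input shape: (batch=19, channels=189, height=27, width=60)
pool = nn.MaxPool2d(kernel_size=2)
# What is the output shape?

Input shape: (19, 189, 27, 60)
Output shape: (19, 189, 13, 30)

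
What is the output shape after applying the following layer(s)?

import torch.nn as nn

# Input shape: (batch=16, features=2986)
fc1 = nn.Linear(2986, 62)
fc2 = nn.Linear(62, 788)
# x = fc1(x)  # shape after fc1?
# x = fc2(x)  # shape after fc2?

Input shape: (16, 2986)
  -> after fc1: (16, 62)
Output shape: (16, 788)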